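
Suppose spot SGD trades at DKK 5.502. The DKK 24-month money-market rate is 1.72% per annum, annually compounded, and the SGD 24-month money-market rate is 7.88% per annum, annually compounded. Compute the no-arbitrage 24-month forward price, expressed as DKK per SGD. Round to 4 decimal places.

T = 2 years.
DKK growth factor: (1 + 0.0172)^2 = 1.0346958.
SGD accumulates by (1 + 0.0788)^2 = 1.1638094.
So F = 5.502 × 1.0346958 / 1.1638094 = 4.891605 (DKK/SGD).

4.8916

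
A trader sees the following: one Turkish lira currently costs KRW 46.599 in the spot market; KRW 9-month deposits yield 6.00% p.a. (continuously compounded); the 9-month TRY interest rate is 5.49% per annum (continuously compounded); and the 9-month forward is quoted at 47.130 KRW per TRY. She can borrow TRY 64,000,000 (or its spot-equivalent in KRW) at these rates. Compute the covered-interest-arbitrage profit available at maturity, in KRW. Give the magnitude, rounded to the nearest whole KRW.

T = 9/12 years.
Route A — deposit TRY, sell forward: 64,000,000 × 1.042034445618 × 47.130 = KRW 3,143,109,339.01.
Route B — convert at spot, deposit KRW: 64,000,000 × 46.599 × 1.046027859909 = KRW 3,119,606,543.61.
The quoted forward overvalues TRY, so borrow KRW, buy TRY at spot, deposit the TRY at 5.49%, and sell the proceeds forward at 47.130.
The gap between the two covered legs is KRW 23,502,795.

KRW 23,502,795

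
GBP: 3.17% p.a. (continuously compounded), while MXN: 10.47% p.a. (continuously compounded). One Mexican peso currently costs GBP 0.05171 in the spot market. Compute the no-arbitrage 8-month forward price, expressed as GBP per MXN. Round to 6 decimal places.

T = 8/12 years.
GBP growth factor: e^(0.0317×8/12) = 1.0213582.
Growth of 1 MXN over T: e^(0.1047×8/12) = 1.0722937.
Forward (GBP per MXN) = 0.05171 × 1.0213582 / 1.0722937 = 0.04925370.

0.049254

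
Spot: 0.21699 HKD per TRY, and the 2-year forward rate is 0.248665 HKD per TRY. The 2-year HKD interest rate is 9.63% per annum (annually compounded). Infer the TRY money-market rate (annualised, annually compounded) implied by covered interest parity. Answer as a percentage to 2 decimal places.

2.41%

T = 2 years.
F/S = 0.248665/0.21699 = 1.1459745 = (growth of HKD) / (growth of TRY).
HKD growth factor: (1 + 0.0963)^2 = 1.2018737.
Hence g_TRY = 1.0487787.
r = 1.0487787^(1/2) − 1 = 0.024099 → 2.41%.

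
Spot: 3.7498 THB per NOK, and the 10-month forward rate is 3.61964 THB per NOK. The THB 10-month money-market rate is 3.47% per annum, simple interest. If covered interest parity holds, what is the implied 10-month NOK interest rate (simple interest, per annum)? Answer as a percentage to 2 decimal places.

7.91%

T = 10/12 years.
CIP gives F = S · g_THB/g_NOK, so g_THB/g_NOK = 3.61964/3.7498 = 0.9652888.
THB growth factor: 1 + 0.0347×10/12 = 1.0289167.
Hence g_NOK = 1.0659159.
r = (1.0659159 − 1)/(10/12) = 0.079099 → 7.91%.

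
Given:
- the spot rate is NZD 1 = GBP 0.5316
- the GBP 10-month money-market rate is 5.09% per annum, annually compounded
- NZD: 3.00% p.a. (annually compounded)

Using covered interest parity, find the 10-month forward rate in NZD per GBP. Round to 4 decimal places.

T = 10/12 years.
GBP accumulates by (1 + 0.0509)^(10/12) = 1.0422402.
NZD accumulates by (1 + 0.0300)^(10/12) = 1.0249382.
CIP: F = S · (grow GBP)/(grow NZD) = 0.5316 × 1.0422402/1.0249382 = 0.5405739 GBP per NZD.
Invert for NZD per GBP: 1 / 0.5405739 = 1.8499.

1.8499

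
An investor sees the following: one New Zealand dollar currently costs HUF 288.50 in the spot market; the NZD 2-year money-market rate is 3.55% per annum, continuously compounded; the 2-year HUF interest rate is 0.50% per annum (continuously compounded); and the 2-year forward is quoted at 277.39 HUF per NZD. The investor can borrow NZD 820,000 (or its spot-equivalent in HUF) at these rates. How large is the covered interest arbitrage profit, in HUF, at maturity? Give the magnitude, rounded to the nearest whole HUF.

T = 2 years.
Invest the NZD and cover forward: 820,000 × 1.07358122587 × 277.39 = HUF 244,196,570.92.
Convert at spot and invest in HUF: 820,000 × 288.50 × 1.01005016708 = HUF 238,947,568.03.
The quoted forward overvalues NZD, so borrow HUF, buy NZD at spot, deposit the NZD at 3.55%, and sell the proceeds forward at 277.39.
Profit = 244,196,570.92 − 238,947,568.03 = HUF 5,249,003.

HUF 5,249,003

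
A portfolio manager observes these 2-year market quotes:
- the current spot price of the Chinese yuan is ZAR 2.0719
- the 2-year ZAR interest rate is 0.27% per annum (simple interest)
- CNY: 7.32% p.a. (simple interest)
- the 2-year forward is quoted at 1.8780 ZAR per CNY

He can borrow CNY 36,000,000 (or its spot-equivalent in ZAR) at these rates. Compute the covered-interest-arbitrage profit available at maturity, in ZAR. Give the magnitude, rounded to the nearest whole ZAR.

T = 2 years.
Keep in CNY, deliver into the forward: 36,000,000·1.146400·1.8780 = ZAR 77,505,811.20.
Swap to ZAR now, deposit: 36,000,000·2.0719·1.005400 = ZAR 74,991,177.36.
The quoted forward overvalues CNY, so borrow ZAR, buy CNY at spot, deposit the CNY at 7.32%, and sell the proceeds forward at 1.8780.
Arbitrage profit = |77,505,811.20 − 74,991,177.36| = ZAR 2,514,634.

ZAR 2,514,634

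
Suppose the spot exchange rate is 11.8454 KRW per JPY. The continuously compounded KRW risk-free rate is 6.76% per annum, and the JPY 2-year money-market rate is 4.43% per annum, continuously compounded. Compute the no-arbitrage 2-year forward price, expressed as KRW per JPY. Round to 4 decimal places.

12.4105

T = 2 years.
KRW growth factor: e^(0.0676×2) = 1.14476571.
JPY growth factor: e^(0.0443×2) = 1.09264351.
Forward (KRW per JPY) = 11.8454 × 1.14476571 / 1.09264351 = 12.410459.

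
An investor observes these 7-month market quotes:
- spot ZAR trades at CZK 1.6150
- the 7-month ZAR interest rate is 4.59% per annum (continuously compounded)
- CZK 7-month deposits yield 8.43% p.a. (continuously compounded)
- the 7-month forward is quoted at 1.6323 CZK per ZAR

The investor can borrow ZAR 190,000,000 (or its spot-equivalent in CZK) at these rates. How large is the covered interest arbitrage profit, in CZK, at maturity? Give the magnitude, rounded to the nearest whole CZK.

T = 7/12 years.
Keep in ZAR, deliver into the forward: 190,000,000·1.02713667101·1.6323 = CZK 318,553,085.74.
Swap to CZK now, deposit: 190,000,000·1.6150·1.05040415538 = CZK 322,316,515.08.
The quoted forward undervalues ZAR, so borrow ZAR, convert to CZK at spot, deposit the CZK at 8.43%, and buy ZAR forward at 1.6323 to cover the loan.
Profit = 322,316,515.08 − 318,553,085.74 = CZK 3,763,429.

CZK 3,763,429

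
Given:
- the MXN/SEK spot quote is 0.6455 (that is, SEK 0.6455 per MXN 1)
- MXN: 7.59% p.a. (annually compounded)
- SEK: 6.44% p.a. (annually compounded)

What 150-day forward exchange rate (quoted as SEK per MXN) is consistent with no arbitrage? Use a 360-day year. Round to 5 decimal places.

0.64262

T = 150/360 years.
SEK growth factor: (1 + 0.0644)^(150/360) = 1.0263458.
MXN accumulates by (1 + 0.0759)^(150/360) = 1.0309516.
CIP: F = S · (grow SEK)/(grow MXN) = 0.6455 × 1.0263458/1.0309516 = 0.6426162 SEK per MXN.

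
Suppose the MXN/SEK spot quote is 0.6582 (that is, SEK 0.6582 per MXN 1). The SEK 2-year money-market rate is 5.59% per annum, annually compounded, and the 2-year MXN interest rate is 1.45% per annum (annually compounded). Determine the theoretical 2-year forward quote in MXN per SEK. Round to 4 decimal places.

1.4025

T = 2 years.
SEK growth factor: (1 + 0.0559)^2 = 1.1149248.
Growth of 1 MXN over T: (1 + 0.0145)^2 = 1.0292102.
So F = 0.6582 × 1.1149248 / 1.0292102 = 0.7130162 (SEK/MXN).
Invert for MXN per SEK: 1 / 0.7130162 = 1.4025.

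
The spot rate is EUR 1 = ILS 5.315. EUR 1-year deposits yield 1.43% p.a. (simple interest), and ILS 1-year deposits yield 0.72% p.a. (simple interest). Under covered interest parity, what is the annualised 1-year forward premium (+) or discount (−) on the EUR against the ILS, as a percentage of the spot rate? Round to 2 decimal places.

-0.70%

T = 1 year.
F = S · g_ILS/g_EUR = 5.315 × 1.007200/1.014300 = 5.277796.
Annualised premium = (F − S)/S × (1/T) = (5.277796 − 5.315)/5.315 ÷ 1 = -0.70%.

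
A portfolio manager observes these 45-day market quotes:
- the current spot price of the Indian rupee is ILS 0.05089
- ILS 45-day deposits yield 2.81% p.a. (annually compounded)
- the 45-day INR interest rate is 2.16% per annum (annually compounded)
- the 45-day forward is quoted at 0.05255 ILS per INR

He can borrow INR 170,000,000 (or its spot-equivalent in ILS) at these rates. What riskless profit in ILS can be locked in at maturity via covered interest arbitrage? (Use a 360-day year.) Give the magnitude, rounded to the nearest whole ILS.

ILS 276,075

T = 45/360 years.
Invest the INR and cover forward: 170,000,000 × 1.002674824 × 0.05255 = ILS 8,957,395.54.
Convert at spot and invest in ILS: 170,000,000 × 0.05089 × 1.003470062 = ILS 8,681,320.55.
The quoted forward overvalues INR, so borrow ILS, buy INR at spot, deposit the INR at 2.16%, and sell the proceeds forward at 0.05255.
The gap between the two covered legs is ILS 276,075.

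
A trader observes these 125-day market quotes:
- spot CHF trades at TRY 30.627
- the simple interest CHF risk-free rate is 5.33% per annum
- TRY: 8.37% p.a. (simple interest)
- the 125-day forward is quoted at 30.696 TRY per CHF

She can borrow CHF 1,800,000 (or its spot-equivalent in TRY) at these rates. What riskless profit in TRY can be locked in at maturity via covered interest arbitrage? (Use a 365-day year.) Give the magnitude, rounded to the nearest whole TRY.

TRY 447,475

T = 125/365 years.
Keep in CHF, deliver into the forward: 1,800,000·1.0182534247·30.696 = TRY 56,261,352.82.
Swap to TRY now, deposit: 1,800,000·30.627·1.0286643836 = TRY 56,708,827.34.
The quoted forward undervalues CHF, so borrow CHF, convert to TRY at spot, deposit the TRY at 8.37%, and buy CHF forward at 30.696 to cover the loan.
The gap between the two covered legs is TRY 447,475.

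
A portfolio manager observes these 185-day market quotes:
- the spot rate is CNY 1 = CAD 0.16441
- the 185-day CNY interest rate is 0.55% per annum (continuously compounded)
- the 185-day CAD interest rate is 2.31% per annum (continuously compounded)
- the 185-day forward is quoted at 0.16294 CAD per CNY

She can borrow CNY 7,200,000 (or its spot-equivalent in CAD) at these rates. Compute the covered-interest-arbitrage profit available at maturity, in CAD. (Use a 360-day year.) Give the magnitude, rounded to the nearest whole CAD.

CAD 21,399

T = 185/360 years.
Route A — deposit CNY, sell forward: 7,200,000 × 1.002830387 × 0.16294 = CAD 1,176,488.52.
Route B — convert at spot, deposit CAD: 7,200,000 × 0.16441 × 1.011941571 = CAD 1,197,887.86.
The quoted forward undervalues CNY, so borrow CNY, convert to CAD at spot, deposit the CAD at 2.31%, and buy CNY forward at 0.16294 to cover the loan.
Profit = 1,197,887.86 − 1,176,488.52 = CAD 21,399.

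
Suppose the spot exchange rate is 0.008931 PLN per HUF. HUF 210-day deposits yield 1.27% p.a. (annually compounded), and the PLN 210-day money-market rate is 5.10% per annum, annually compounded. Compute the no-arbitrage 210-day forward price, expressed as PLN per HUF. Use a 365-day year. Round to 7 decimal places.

0.0091238

T = 210/365 years.
Growth of 1 PLN over T: (1 + 0.0510)^(210/365) = 1.0290322.
Growth of 1 HUF over T: (1 + 0.0127)^(210/365) = 1.0072873.
CIP: F = S · (grow PLN)/(grow HUF) = 0.008931 × 1.0290322/1.0072873 = 0.009123799 PLN per HUF.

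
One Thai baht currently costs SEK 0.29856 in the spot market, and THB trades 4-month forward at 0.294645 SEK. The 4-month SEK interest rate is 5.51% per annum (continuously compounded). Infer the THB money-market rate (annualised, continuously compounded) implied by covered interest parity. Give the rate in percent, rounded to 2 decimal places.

9.47%

T = 4/12 years.
F/S = 0.294645/0.29856 = 0.9868871 = (growth of SEK) / (growth of THB).
The SEK side grows by e^(0.0551×4/12) = 1.0185364.
That pins the THB growth at 1.0320698.
r = ln(1.0320698)/(4/12) = 0.094699 → 9.47%.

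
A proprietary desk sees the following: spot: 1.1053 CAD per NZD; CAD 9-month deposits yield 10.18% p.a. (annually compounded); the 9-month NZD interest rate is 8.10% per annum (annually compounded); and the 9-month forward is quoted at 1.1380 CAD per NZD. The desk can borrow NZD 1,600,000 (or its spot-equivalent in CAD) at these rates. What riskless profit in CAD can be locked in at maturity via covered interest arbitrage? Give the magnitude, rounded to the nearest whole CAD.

CAD 28,476

T = 9/12 years.
Route A — deposit NZD, sell forward: 1,600,000 × 1.060154767 × 1.1380 = CAD 1,930,329.80.
Route B — convert at spot, deposit CAD: 1,600,000 × 1.1053 × 1.075417442 = CAD 1,901,854.24.
The quoted forward overvalues NZD, so borrow CAD, buy NZD at spot, deposit the NZD at 8.10%, and sell the proceeds forward at 1.1380.
The gap between the two covered legs is CAD 28,476.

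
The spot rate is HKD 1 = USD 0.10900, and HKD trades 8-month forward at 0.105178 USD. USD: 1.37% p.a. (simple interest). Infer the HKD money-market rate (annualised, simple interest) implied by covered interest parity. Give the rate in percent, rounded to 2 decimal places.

T = 8/12 years.
CIP gives F = S · g_USD/g_HKD, so g_USD/g_HKD = 0.105178/0.109 = 0.9649358.
USD growth factor: 1 + 0.0137×8/12 = 1.0091333.
Hence g_HKD = 1.0458036.
r = (1.0458036 − 1)/(8/12) = 0.068705 → 6.87%.

6.87%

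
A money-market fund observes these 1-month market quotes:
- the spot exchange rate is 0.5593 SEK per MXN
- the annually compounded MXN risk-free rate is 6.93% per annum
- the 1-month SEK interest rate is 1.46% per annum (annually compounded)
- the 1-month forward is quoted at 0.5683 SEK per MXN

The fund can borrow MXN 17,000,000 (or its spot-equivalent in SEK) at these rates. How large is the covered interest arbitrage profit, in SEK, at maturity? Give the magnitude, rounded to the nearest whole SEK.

T = 1/12 years.
Invest the MXN and cover forward: 17,000,000 × 1.005599304 × 0.5683 = SEK 9,715,195.44.
Convert at spot and invest in SEK: 17,000,000 × 0.5593 × 1.0012086 = SEK 9,519,591.49.
The quoted forward overvalues MXN, so borrow SEK, buy MXN at spot, deposit the MXN at 6.93%, and sell the proceeds forward at 0.5683.
The gap between the two covered legs is SEK 195,604.

SEK 195,604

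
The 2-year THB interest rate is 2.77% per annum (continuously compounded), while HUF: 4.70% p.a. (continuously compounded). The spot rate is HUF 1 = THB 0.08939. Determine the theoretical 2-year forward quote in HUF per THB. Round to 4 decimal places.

11.6272

T = 2 years.
THB growth factor: e^(0.0277×2) = 1.05696332.
HUF growth factor: e^(0.0470×2) = 1.09855975.
Forward (THB per HUF) = 0.08939 × 1.05696332 / 1.09855975 = 0.086005291.
Quoted the other way: 1/0.086005291 = 11.6272 HUF per THB.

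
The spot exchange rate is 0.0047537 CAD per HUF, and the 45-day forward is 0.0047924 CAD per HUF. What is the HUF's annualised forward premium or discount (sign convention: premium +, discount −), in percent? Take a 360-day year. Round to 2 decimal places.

+6.51%

T = 45/360 years.
Period premium: (0.0047924 − 0.0047537)/0.0047537 = 0.0081410.
×(1/T) gives 6.51% p.a.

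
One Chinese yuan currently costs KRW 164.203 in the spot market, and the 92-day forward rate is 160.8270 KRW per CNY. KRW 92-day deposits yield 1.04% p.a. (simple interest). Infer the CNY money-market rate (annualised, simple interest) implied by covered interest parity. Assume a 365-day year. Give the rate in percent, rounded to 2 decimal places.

9.39%

T = 92/365 years.
By CIP, F/S equals the KRW-to-CNY growth ratio: 160.827/164.203 = 0.9794401.
KRW growth factor: 1 + 0.0104×92/365 = 1.0026214.
That pins the CNY growth at 1.0236679.
r = (1.0236679 − 1)/(92/365) = 0.093900 → 9.39%.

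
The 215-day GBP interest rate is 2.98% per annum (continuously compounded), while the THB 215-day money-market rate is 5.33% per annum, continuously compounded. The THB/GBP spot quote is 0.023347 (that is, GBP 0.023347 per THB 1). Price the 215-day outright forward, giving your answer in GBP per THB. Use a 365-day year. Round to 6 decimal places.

0.023026

T = 215/365 years.
GBP accumulates by e^(0.0298×215/365) = 1.0177084.
Growth of 1 THB over T: e^(0.0533×215/365) = 1.0318939.
So F = 0.023347 × 1.0177084 / 1.0318939 = 0.02302605 (GBP/THB).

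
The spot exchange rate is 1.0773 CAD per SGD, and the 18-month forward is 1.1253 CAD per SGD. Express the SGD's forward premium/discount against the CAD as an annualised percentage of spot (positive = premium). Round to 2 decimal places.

T = 18/12 years.
(F − S)/S = (1.1253 − 1.0773)/1.0773 = 0.0445558.
Per annum: 0.0445558 / (18/12) = 0.029704 = 2.97%.

+2.97%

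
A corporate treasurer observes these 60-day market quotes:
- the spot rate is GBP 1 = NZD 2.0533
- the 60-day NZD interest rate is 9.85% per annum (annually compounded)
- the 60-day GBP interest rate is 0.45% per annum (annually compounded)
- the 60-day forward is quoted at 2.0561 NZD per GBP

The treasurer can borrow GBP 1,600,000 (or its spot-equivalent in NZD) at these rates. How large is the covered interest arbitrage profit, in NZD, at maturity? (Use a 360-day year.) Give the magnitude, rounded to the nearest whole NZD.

NZD 44,902

T = 60/360 years.
Route A — deposit GBP, sell forward: 1,600,000 × 1.000748598 × 2.0561 = NZD 3,292,222.71.
Route B — convert at spot, deposit NZD: 1,600,000 × 2.0533 × 1.015780825 = NZD 3,337,124.43.
The quoted forward undervalues GBP, so borrow GBP, convert to NZD at spot, deposit the NZD at 9.85%, and buy GBP forward at 2.0561 to cover the loan.
Profit = 3,337,124.43 − 3,292,222.71 = NZD 44,902.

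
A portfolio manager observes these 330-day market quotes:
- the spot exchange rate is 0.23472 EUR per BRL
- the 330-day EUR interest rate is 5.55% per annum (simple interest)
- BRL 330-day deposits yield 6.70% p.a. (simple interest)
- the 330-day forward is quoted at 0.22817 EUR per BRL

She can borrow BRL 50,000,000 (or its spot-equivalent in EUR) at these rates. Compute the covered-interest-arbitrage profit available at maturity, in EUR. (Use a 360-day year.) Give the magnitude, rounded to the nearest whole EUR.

T = 330/360 years.
Route A — deposit BRL, sell forward: 50,000,000 × 1.0614166667 × 0.22817 = EUR 12,109,172.04.
Route B — convert at spot, deposit EUR: 50,000,000 × 0.23472 × 1.050875 = EUR 12,333,069.00.
The quoted forward undervalues BRL, so borrow BRL, convert to EUR at spot, deposit the EUR at 5.55%, and buy BRL forward at 0.22817 to cover the loan.
The gap between the two covered legs is EUR 223,897.

EUR 223,897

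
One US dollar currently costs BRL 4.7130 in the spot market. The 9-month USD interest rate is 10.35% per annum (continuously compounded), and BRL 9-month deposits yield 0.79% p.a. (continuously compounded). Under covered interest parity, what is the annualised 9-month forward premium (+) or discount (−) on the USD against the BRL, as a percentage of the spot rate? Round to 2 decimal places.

T = 9/12 years.
F = S · g_BRL/g_USD = 4.713 × 1.0059426/1.0807173 = 4.3869081.
Annualised premium = (F − S)/S × (1/T) = (4.3869081 − 4.713)/4.713 ÷ (9/12) = -9.23%.

-9.23%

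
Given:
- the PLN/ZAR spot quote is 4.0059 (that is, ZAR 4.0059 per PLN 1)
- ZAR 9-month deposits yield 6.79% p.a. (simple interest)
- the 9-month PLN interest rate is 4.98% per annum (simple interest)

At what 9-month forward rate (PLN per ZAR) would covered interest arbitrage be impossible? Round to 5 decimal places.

T = 9/12 years.
Growth of 1 ZAR over T: 1 + 0.0679×9/12 = 1.050925.
Growth of 1 PLN over T: 1 + 0.0498×9/12 = 1.037350.
CIP: F = S · (grow ZAR)/(grow PLN) = 4.0059 × 1.050925/1.037350 = 4.058322 ZAR per PLN.
Quoted the other way: 1/4.058322 = 0.24641 PLN per ZAR.

0.24641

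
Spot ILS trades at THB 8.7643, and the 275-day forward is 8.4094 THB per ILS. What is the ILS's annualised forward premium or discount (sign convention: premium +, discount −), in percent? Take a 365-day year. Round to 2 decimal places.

T = 275/365 years.
Period premium: (8.4094 − 8.7643)/8.7643 = -0.0404938.
×(1/T) gives -5.37% p.a.

-5.37%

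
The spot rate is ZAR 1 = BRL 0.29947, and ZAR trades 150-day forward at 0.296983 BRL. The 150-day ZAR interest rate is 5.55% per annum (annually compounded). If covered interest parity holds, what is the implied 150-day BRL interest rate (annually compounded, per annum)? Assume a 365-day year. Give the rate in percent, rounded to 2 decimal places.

T = 150/365 years.
F/S = 0.296983/0.29947 = 0.9916953 = (growth of BRL) / (growth of ZAR).
The ZAR side grows by (1 + 0.0555)^(150/365) = 1.022446.
That pins the BRL growth at 1.0139549.
Annualise: 1.0139549^(365/150) − 1 = 0.034297 = 3.43%.

3.43%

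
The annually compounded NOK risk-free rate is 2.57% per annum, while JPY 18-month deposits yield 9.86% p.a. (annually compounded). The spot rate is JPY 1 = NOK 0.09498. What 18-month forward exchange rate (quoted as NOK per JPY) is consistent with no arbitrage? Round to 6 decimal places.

0.085685

T = 18/12 years.
NOK accumulates by (1 + 0.0257)^(18/12) = 1.0387966.
Growth of 1 JPY over T: (1 + 0.0986)^(18/12) = 1.1514879.
CIP: F = S · (grow NOK)/(grow JPY) = 0.09498 × 1.0387966/1.1514879 = 0.08568471 NOK per JPY.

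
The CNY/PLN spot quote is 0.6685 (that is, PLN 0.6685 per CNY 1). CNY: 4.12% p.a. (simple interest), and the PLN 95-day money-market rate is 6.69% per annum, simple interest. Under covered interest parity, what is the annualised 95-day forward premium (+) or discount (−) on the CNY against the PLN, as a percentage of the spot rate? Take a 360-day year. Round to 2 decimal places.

T = 95/360 years.
CIP forward (PLN per CNY) = 0.6685 × 1.0176542/1.0108722 = 0.6729850.
(F − S)/S ÷ T = (0.6729850 − 0.6685)/0.6685/(95/360) = 0.025424 → 2.54%.

+2.54%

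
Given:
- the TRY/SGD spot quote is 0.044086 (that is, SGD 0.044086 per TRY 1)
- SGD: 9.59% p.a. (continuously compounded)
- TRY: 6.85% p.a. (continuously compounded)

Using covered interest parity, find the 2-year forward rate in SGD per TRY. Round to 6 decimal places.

0.046569

T = 2 years.
Growth of 1 SGD over T: e^(0.0959×2) = 1.2114282.
TRY accumulates by e^(0.0685×2) = 1.1468281.
Forward (SGD per TRY) = 0.044086 × 1.2114282 / 1.1468281 = 0.04656934.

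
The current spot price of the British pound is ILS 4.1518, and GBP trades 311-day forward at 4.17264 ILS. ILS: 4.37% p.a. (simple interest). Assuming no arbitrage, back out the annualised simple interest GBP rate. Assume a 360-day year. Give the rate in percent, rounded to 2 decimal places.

T = 311/360 years.
CIP gives F = S · g_ILS/g_GBP, so g_ILS/g_GBP = 4.17264/4.1518 = 1.0050195.
ILS growth factor: 1 + 0.0437×311/360 = 1.0377519.
Hence g_GBP = 1.0325689.
r = (1.0325689 − 1)/(311/360) = 0.037700 → 3.77%.

3.77%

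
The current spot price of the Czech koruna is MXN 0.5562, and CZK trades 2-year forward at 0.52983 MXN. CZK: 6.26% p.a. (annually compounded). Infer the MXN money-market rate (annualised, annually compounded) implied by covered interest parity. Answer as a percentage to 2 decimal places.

T = 2 years.
F/S = 0.52983/0.5562 = 0.9525890 = (growth of MXN) / (growth of CZK).
CZK growth factor: (1 + 0.0626)^2 = 1.1291188.
So the MXN growth factor = 1.0755861.
Annualise: 1.0755861^(1/2) − 1 = 0.037105 = 3.71%.

3.71%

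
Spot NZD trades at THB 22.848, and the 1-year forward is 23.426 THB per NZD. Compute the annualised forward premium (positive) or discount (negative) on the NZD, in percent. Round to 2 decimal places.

+2.53%

T = 1 year.
Period premium: (23.426 − 22.848)/22.848 = 0.0252976.
Annualise by dividing by T: 0.0252976 / 1 = 0.025298 → 2.53%.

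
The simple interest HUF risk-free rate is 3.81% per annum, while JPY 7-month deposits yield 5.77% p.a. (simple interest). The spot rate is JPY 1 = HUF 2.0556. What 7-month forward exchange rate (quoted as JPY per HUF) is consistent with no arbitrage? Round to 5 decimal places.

T = 7/12 years.
HUF accumulates by 1 + 0.0381×7/12 = 1.022225.
JPY accumulates by 1 + 0.0577×7/12 = 1.0336583.
Forward (HUF per JPY) = 2.0556 × 1.022225 / 1.0336583 = 2.032863.
Quoted the other way: 1/2.032863 = 0.49192 JPY per HUF.

0.49192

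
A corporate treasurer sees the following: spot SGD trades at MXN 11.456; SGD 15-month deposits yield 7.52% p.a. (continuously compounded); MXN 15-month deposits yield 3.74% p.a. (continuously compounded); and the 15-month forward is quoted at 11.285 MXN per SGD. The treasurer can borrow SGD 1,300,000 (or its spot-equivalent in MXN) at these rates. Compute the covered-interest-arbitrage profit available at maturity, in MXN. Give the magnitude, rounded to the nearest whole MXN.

MXN 510,851

T = 15/12 years.
Invest the SGD and cover forward: 1,300,000 × 1.0985597459 × 11.285 = MXN 16,116,420.75.
Convert at spot and invest in MXN: 1,300,000 × 11.456 × 1.0478600113 = MXN 15,605,569.58.
The quoted forward overvalues SGD, so borrow MXN, buy SGD at spot, deposit the SGD at 7.52%, and sell the proceeds forward at 11.285.
Profit = 16,116,420.75 − 15,605,569.58 = MXN 510,851.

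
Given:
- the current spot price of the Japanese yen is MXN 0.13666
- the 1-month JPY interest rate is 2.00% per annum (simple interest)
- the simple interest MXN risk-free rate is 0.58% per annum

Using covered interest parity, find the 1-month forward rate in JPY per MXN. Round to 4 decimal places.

7.3261

T = 1/12 years.
MXN growth factor: 1 + 0.0058×1/12 = 1.0004833.
JPY growth factor: 1 + 0.0200×1/12 = 1.0016667.
So F = 0.13666 × 1.0004833 / 1.0016667 = 0.1364985 (MXN/JPY).
Quoted the other way: 1/0.1364985 = 7.3261 JPY per MXN.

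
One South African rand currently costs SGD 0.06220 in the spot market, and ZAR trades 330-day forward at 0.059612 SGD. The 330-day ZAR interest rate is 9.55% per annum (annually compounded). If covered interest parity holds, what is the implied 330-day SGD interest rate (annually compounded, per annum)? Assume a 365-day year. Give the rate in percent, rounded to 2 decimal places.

T = 330/365 years.
F/S = 0.059612/0.0622 = 0.9583923 = (growth of SGD) / (growth of ZAR).
ZAR growth factor: (1 + 0.0955)^(330/365) = 1.0859603.
That pins the SGD growth at 1.040776.
r = 1.040776^(365/330) − 1 = 0.045197 → 4.52%.

4.52%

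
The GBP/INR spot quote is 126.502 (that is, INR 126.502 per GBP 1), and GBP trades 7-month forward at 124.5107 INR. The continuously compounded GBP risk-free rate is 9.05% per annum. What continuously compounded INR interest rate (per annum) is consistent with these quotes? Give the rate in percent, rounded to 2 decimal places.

T = 7/12 years.
F/S = 124.5107/126.502 = 0.9842587 = (growth of INR) / (growth of GBP).
GBP growth factor: e^(0.0905×7/12) = 1.054210.
So the INR growth factor = 1.0376154.
r = ln(1.0376154)/(7/12) = 0.063300 → 6.33%.

6.33%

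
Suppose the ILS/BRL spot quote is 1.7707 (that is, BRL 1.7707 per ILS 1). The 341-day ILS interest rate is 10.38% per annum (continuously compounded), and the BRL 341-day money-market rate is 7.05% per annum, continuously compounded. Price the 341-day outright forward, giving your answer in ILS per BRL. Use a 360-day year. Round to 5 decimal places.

T = 341/360 years.
Growth of 1 BRL over T: e^(0.0705×341/360) = 1.0690594.
ILS accumulates by e^(0.1038×341/360) = 1.1033176.
So F = 1.7707 × 1.0690594 / 1.1033176 = 1.715719 (BRL/ILS).
Quoted the other way: 1/1.715719 = 0.58285 ILS per BRL.

0.58285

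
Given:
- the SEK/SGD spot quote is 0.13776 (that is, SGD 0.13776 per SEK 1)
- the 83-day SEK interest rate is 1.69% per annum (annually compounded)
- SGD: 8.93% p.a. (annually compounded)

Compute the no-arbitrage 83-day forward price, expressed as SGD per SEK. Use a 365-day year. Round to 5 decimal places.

0.13993

T = 83/365 years.
SGD accumulates by (1 + 0.0893)^(83/365) = 1.0196409.
SEK accumulates by (1 + 0.0169)^(83/365) = 1.0038182.
So F = 0.13776 × 1.0196409 / 1.0038182 = 0.1399314 (SGD/SEK).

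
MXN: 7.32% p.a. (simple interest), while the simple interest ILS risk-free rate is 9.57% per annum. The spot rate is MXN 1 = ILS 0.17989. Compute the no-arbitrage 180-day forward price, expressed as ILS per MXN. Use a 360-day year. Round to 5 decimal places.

T = 180/360 years.
ILS accumulates by 1 + 0.0957×180/360 = 1.047850.
MXN growth factor: 1 + 0.0732×180/360 = 1.036600.
Forward (ILS per MXN) = 0.17989 × 1.047850 / 1.036600 = 0.1818423.

0.18184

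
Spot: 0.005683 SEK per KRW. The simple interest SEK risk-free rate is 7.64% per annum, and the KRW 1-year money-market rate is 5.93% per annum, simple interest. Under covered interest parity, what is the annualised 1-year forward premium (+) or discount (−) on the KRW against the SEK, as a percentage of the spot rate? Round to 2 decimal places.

T = 1 year.
F = S · g_SEK/g_KRW = 0.005683 × 1.076400/1.059300 = 0.005774739.
Annualised premium = (F − S)/S × (1/T) = (0.005774739 − 0.005683)/0.005683 ÷ 1 = 1.61%.

+1.61%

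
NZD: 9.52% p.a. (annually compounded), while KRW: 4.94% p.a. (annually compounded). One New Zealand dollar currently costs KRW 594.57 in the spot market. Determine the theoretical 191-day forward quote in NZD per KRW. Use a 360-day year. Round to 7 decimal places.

0.0017204

T = 191/360 years.
Growth of 1 KRW over T: (1 + 0.0494)^(191/360) = 1.0259127.
NZD accumulates by (1 + 0.0952)^(191/360) = 1.049430.
Forward (KRW per NZD) = 594.57 × 1.0259127 / 1.049430 = 581.2459.
Quoted the other way: 1/581.2459 = 0.0017204 NZD per KRW.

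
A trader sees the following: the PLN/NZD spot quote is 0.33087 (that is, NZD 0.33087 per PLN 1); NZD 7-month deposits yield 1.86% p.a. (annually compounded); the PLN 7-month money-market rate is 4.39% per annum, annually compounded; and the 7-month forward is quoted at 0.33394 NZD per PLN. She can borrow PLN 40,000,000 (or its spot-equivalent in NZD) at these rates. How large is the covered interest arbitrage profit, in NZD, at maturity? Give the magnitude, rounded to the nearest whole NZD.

T = 7/12 years.
Route A — deposit PLN, sell forward: 40,000,000 × 1.025378854 × 0.33394 = NZD 13,696,600.58.
Route B — convert at spot, deposit NZD: 40,000,000 × 0.33087 × 1.0108083214 = NZD 13,377,845.97.
The quoted forward overvalues PLN, so borrow NZD, buy PLN at spot, deposit the PLN at 4.39%, and sell the proceeds forward at 0.33394.
Arbitrage profit = |13,696,600.58 − 13,377,845.97| = NZD 318,755.

NZD 318,755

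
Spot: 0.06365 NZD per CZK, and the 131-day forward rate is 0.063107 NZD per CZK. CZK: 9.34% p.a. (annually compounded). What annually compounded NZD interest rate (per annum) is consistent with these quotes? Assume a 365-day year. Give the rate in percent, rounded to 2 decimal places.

6.76%

T = 131/365 years.
CIP gives F = S · g_NZD/g_CZK, so g_NZD/g_CZK = 0.063107/0.06365 = 0.9914690.
CZK growth factor: (1 + 0.0934)^(131/365) = 1.0325663.
So the NZD growth factor = 1.0237575.
r = 1.0237575^(365/131) − 1 = 0.067608 → 6.76%.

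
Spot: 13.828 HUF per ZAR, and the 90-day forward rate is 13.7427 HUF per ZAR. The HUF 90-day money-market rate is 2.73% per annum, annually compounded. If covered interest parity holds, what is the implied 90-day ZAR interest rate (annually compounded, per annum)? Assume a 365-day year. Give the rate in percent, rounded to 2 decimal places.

5.34%

T = 90/365 years.
By CIP, F/S equals the HUF-to-ZAR growth ratio: 13.7427/13.828 = 0.9938314.
HUF growth factor: (1 + 0.0273)^(90/365) = 1.0066634.
Hence g_ZAR = 1.0129116.
r = 1.0129116^(365/90) − 1 = 0.053406 → 5.34%.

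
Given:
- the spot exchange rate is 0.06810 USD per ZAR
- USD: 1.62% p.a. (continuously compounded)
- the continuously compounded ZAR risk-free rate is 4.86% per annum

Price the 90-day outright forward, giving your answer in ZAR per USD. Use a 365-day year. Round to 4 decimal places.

14.8021

T = 90/365 years.
Growth of 1 USD over T: e^(0.0162×90/365) = 1.00400251.
Growth of 1 ZAR over T: e^(0.0486×90/365) = 1.01205565.
So F = 0.0681 × 1.00400251 / 1.01205565 = 0.067558114 (USD/ZAR).
Invert for ZAR per USD: 1 / 0.067558114 = 14.8021.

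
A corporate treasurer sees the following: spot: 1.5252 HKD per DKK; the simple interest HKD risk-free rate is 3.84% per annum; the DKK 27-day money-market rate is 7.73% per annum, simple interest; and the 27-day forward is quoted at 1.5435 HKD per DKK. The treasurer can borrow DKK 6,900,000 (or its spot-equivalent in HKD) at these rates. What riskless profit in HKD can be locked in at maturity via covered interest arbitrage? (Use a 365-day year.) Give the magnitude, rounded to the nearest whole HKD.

HKD 157,275

T = 27/365 years.
Keep in DKK, deliver into the forward: 6,900,000·1.0057180822·1.5435 = HKD 10,711,048.43.
Swap to HKD now, deposit: 6,900,000·1.5252·1.0028405479 = HKD 10,553,773.59.
The quoted forward overvalues DKK, so borrow HKD, buy DKK at spot, deposit the DKK at 7.73%, and sell the proceeds forward at 1.5435.
Profit = 10,711,048.43 − 10,553,773.59 = HKD 157,275.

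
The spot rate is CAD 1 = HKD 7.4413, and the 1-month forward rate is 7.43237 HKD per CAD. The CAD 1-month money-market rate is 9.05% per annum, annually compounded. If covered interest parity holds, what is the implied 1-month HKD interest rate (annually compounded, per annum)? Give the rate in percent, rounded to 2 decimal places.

7.49%

T = 1/12 years.
F/S = 7.43237/7.4413 = 0.9987999 = (growth of HKD) / (growth of CAD).
CAD growth factor: (1 + 0.0905)^(1/12) = 1.0072458.
So the HKD growth factor = 1.006037.
r = 1.006037^(12/1) − 1 = 0.074898 → 7.49%.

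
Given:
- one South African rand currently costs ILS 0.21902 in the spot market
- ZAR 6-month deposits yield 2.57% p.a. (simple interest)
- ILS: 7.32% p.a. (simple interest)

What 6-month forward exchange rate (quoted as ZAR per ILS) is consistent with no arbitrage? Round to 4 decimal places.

4.4612

T = 6/12 years.
Growth of 1 ILS over T: 1 + 0.0732×6/12 = 1.036600.
Growth of 1 ZAR over T: 1 + 0.0257×6/12 = 1.012850.
CIP: F = S · (grow ILS)/(grow ZAR) = 0.21902 × 1.036600/1.012850 = 0.2241557 ILS per ZAR.
Invert for ZAR per ILS: 1 / 0.2241557 = 4.4612.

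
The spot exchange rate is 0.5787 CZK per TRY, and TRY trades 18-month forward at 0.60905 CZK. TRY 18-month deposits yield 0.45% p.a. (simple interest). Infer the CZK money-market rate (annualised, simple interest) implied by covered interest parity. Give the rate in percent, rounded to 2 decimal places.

3.97%

T = 18/12 years.
By CIP, F/S equals the CZK-to-TRY growth ratio: 0.60905/0.5787 = 1.0524451.
The TRY side grows by 1 + 0.0045×18/12 = 1.006750.
Hence g_CZK = 1.0595491.
r = (1.0595491 − 1)/(18/12) = 0.039699 → 3.97%.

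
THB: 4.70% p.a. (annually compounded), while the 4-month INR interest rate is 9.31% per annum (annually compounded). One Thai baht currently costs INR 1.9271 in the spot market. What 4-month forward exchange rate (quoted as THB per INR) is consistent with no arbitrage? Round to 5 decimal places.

0.51151

T = 4/12 years.
Growth of 1 INR over T: (1 + 0.0931)^(4/12) = 1.0301172.
THB growth factor: (1 + 0.0470)^(4/12) = 1.0154274.
CIP: F = S · (grow INR)/(grow THB) = 1.9271 × 1.0301172/1.0154274 = 1.954979 INR per THB.
Invert for THB per INR: 1 / 1.954979 = 0.51151.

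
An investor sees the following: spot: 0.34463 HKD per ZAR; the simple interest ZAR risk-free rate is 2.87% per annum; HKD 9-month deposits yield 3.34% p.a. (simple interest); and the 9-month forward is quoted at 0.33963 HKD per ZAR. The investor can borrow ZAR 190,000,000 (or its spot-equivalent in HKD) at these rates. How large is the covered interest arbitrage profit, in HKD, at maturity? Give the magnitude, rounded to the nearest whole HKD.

HKD 1,201,265

T = 9/12 years.
Keep in ZAR, deliver into the forward: 190,000,000·1.021525·0.33963 = HKD 65,918,701.79.
Swap to HKD now, deposit: 190,000,000·0.34463·1.025050 = HKD 67,119,966.49.
The quoted forward undervalues ZAR, so borrow ZAR, convert to HKD at spot, deposit the HKD at 3.34%, and buy ZAR forward at 0.33963 to cover the loan.
The gap between the two covered legs is HKD 1,201,265.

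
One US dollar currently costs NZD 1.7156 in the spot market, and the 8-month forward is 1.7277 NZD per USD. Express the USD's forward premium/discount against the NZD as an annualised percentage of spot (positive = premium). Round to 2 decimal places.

+1.06%

T = 8/12 years.
(F − S)/S = (1.7277 − 1.7156)/1.7156 = 0.0070529.
Annualise by dividing by T: 0.0070529 / (8/12) = 0.010579 → 1.06%.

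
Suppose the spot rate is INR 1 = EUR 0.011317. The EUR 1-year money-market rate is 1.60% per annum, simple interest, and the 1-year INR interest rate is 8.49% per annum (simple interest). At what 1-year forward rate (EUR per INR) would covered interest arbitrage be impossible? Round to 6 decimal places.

T = 1 year.
EUR growth factor: 1 + 0.0160×1 = 1.016000.
Growth of 1 INR over T: 1 + 0.0849×1 = 1.084900.
CIP: F = S · (grow EUR)/(grow INR) = 0.011317 × 1.016000/1.084900 = 0.01059828 EUR per INR.

0.010598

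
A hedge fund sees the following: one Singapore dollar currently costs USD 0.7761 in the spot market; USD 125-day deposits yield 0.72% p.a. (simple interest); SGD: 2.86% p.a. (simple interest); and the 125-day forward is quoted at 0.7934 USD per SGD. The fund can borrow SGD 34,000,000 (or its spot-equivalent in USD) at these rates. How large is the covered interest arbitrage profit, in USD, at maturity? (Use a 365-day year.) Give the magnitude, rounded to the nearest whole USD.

T = 125/365 years.
Invest the SGD and cover forward: 34,000,000 × 1.0097945205 × 0.7934 = USD 27,239,813.07.
Convert at spot and invest in USD: 34,000,000 × 0.7761 × 1.0024657534 = USD 26,452,464.82.
The quoted forward overvalues SGD, so borrow USD, buy SGD at spot, deposit the SGD at 2.86%, and sell the proceeds forward at 0.7934.
Profit = 27,239,813.07 − 26,452,464.82 = USD 787,348.

USD 787,348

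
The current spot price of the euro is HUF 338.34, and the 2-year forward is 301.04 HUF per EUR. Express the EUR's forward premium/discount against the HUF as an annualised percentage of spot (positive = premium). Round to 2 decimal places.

-5.51%

T = 2 years.
(F − S)/S = (301.04 − 338.34)/338.34 = -0.1102441.
×(1/T) gives -5.51% p.a.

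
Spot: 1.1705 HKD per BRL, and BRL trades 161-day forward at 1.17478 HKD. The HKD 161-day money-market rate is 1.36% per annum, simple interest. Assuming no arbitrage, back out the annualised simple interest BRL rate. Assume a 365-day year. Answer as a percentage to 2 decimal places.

T = 161/365 years.
CIP gives F = S · g_HKD/g_BRL, so g_HKD/g_BRL = 1.17478/1.1705 = 1.0036566.
HKD growth factor: 1 + 0.0136×161/365 = 1.0059989.
That pins the BRL growth at 1.0023338.
(1.0023338 − 1)/T = 0.005291, i.e. 0.53%.

0.53%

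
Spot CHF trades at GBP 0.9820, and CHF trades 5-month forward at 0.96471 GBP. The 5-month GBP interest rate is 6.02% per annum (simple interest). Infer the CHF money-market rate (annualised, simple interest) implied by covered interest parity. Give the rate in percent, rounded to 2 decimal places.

T = 5/12 years.
F/S = 0.96471/0.982 = 0.9823931 = (growth of GBP) / (growth of CHF).
GBP growth factor: 1 + 0.0602×5/12 = 1.0250833.
So the CHF growth factor = 1.0434553.
r = (1.0434553 − 1)/(5/12) = 0.104293 → 10.43%.

10.43%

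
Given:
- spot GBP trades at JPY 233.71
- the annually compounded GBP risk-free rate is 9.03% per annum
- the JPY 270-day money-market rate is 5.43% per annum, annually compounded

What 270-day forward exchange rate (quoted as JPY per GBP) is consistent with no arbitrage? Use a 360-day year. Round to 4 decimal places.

227.8982

T = 270/360 years.
JPY growth factor: (1 + 0.0543)^(270/360) = 1.040454649.
Growth of 1 GBP over T: (1 + 0.0903)^(270/360) = 1.066987936.
Forward (JPY per GBP) = 233.71 × 1.040454649 / 1.066987936 = 227.898224.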